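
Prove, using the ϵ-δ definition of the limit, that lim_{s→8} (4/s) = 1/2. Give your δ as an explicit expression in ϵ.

δ = min(4, 8ϵ)

Fix ϵ > 0. We seek δ > 0 such that 0 < |s − 8| < δ implies |4/s − (1/2)| < ϵ.
|4/s − (1/2)| = 4·|8 − s|/(8·|s|) = 4|s − 8|/(8|s|).
Restrict δ ≤ 4. Then |s − 8| < 4 gives |s| > 4, so 8|s| > 32.
Then |4/s − (1/2)| < 4|s − 8|/32, which is < ϵ when |s − 8| < 8ϵ.
Take δ = min(4, 8ϵ). Then 0 < |s − 8| < δ gives both |s − 8| < 4 and |s − 8| < 8ϵ, so |4/s − (1/2)| < ϵ.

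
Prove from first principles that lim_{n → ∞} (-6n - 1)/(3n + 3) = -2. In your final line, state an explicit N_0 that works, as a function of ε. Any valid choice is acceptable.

Let ε > 0 be given. For n ≥ 1, |(-6n - 1)/(3n + 3) + 2| = |15|/(3(3n + 3)) = 15/(3(3n + 3)).
Since 3n + 3 ≥ 3n for n ≥ 1, this is ≤ 15/(3·3n) = (5/3)/n.
So |(-6n - 1)/(3n + 3) + 2| < ε whenever n > (5/3)/ε.
Take N_0 = (5/3)/ε. If n > N_0 then |(-6n - 1)/(3n + 3) + 2| ≤ (5/3)/n < ε.

N_0 = (5/3)/ε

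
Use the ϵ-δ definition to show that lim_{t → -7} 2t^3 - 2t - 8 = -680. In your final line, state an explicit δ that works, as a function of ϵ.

Let ϵ > 0. We want δ > 0 such that 0 < |t + 7| < δ implies |(2t^3 - 2t - 8) + 680| < ϵ.
(2t^3 - 2t - 8) + 680 = 2t^3 - 2t + 672 = (t + 7)(2t^2 - 14t + 96).
So |(2t^3 - 2t - 8) + 680| = |t + 7|·|2t^2 - 14t + 96|.
Assume first that |t + 7| < 2, so |t| < 9. Then |2t^2 - 14t + 96| ≤ 2·9^2 + 14·9 + 96 = 384.
Hence |(2t^3 - 2t - 8) + 680| ≤ 384|t + 7| < ϵ provided |t + 7| < ϵ/384.
Take δ = min(2, ϵ/384). Then 0 < |t + 7| < δ gives both |t + 7| < 2 and |t + 7| < ϵ/384, so |(2t^3 - 2t - 8) + 680| < ϵ.

δ = min(2, ϵ/384)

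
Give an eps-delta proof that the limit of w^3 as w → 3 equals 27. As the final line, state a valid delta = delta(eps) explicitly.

delta = min(1, eps/37)

Suppose eps > 0. We seek delta > 0 with 0 < |w − 3| < delta ⇒ |w^3 − 27| < eps.
Factor: w^3 − 27 = (w − 3)(w^2 + 3w + 9), so |w^3 − 27| = |w − 3|·|w^2 + 3w + 9|.
Restrict delta ≤ 1. Then |w − 3| < 1 gives |w| < 4, so by the triangle inequality |w^2 + 3w + 9| ≤ 4^2 + 3·4 + 9 = 37.
Hence |w^3 − 27| ≤ 37|w − 3|, which is < eps once |w − 3| < eps/37.
Take delta = min(1, eps/37). If 0 < |w − 3| < delta then both bounds hold and |w^3 − 27| ≤ 37|w − 3| < 37·(eps/37) = eps.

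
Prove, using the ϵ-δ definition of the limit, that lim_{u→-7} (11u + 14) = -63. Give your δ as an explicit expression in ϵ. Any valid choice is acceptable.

δ = ϵ/11

Let ϵ > 0. We need δ > 0 so that 0 < |u + 7| < δ implies |(11u + 14) + 63| < ϵ.
Since (11u + 14) + 63 = 11(u + 7), we have |(11u + 14) + 63| = 11|u + 7|.
So 11|u + 7| < ϵ exactly when |u + 7| < ϵ/11.
Choosing δ = ϵ/11 gives |(11u + 14) + 63| = 11|u + 7| < ϵ whenever |u + 7| < δ.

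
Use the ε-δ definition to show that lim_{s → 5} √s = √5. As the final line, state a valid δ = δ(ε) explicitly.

δ = min(5, √5·ε)

Let ε > 0 be given. We want δ > 0 such that 0 < |s − 5| < δ implies |√s − √5| < ε.
Multiplying by the conjugate, |√s − √5| = |s − 5|/(√s + √5).
Restrict δ ≤ 5 so that |s − 5| < 5 forces s > 0, and then √s + √5 > √5.
Hence |√s − √5| < |s − 5|/√5, which is < ε once |s − 5| < √5·ε.
Take δ = min(5, √5·ε). If 0 < |s − 5| < δ then s > 0 and |√s − √5| < |s − 5|/√5 < ε.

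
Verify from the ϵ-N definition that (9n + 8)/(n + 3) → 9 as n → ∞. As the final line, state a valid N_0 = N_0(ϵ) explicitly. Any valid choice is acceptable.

N_0 = 19/ϵ

Suppose ϵ > 0. For n ≥ 1, |(9n + 8)/(n + 3) − 9| = |-19|/((n + 3)) = 19/((n + 3)).
Since n + 3 ≥ n for n ≥ 1, this is ≤ 19/(n) = 19/n.
So |(9n + 8)/(n + 3) − 9| < ϵ whenever n > 19/ϵ.
Take N_0 = 19/ϵ. If n > N_0 then |(9n + 8)/(n + 3) − 9| ≤ 19/n < ϵ.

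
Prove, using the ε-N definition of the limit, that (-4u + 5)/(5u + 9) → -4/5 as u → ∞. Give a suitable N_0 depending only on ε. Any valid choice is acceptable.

N_0 = (61/25)/ε

Suppose ε > 0. We seek N_0 > 0 such that u > N_0 implies |(-4u + 5)/(5u + 9) + 4/5| < ε.
(-4u + 5)/(5u + 9) + 4/5 = (5(-4u + 5) − (-4)(5u + 9)) / (5(5u + 9)) = 61/(5(5u + 9)).
For u > 0 we have 5u + 9 > 5u, so |(-4u + 5)/(5u + 9) + 4/5| = 61/(5(5u + 9)) < 61/(5·5u) = (61/25)/u.
Thus |(-4u + 5)/(5u + 9) + 4/5| < ε whenever u > (61/25)/ε.
Take N_0 = (61/25)/ε. If u > N_0 then |(-4u + 5)/(5u + 9) + 4/5| < (61/25)/u < ε.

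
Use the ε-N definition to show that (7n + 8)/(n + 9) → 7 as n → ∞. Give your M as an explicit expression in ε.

M = 55/ε

Let ε > 0. For n ≥ 1, |(7n + 8)/(n + 9) − 7| = |-55|/((n + 9)) = 55/((n + 9)).
Since n + 9 ≥ n for n ≥ 1, this is ≤ 55/(n) = 55/n.
So |(7n + 8)/(n + 9) − 7| < ε whenever n > 55/ε.
Take M = 55/ε. If n > M then |(7n + 8)/(n + 9) − 7| ≤ 55/n < ε.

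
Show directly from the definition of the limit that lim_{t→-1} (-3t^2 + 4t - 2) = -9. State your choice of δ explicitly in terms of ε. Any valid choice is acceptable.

Suppose ε > 0. We want δ > 0 such that 0 < |t + 1| < δ implies |(-3t^2 + 4t - 2) + 9| < ε.
(-3t^2 + 4t - 2) + 9 = -3t^2 + 4t + 7 = (t + 1)(-3t + 7).
So |(-3t^2 + 4t - 2) + 9| = |t + 1|·|-3t + 7|.
Require δ ≤ 1. Then |t + 1| < 1 gives |t| < 2, and by the triangle inequality |-3t + 7| ≤ 3·2 + 7 = 13.
Hence |(-3t^2 + 4t - 2) + 9| ≤ 13|t + 1| < ε provided |t + 1| < ε/13.
Choosing δ = min(1, ε/13) ensures both conditions, hence |(-3t^2 + 4t - 2) + 9| < ε.

δ = min(1, ε/13)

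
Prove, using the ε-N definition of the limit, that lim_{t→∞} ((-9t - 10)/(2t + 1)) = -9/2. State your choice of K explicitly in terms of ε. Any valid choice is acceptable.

Let ε > 0. We seek K > 0 such that t > K implies |(-9t - 10)/(2t + 1) + 9/2| < ε.
(-9t - 10)/(2t + 1) + 9/2 = (2(-9t - 10) − (-9)(2t + 1)) / (2(2t + 1)) = -11/(2(2t + 1)).
For t > 0 we have 2t + 1 > 2t, so |(-9t - 10)/(2t + 1) + 9/2| = 11/(2(2t + 1)) < 11/(2·2t) = (11/4)/t.
Thus |(-9t - 10)/(2t + 1) + 9/2| < ε whenever t > (11/4)/ε.
Take K = (11/4)/ε. If t > K then |(-9t - 10)/(2t + 1) + 9/2| < (11/4)/t < ε.

K = (11/4)/ε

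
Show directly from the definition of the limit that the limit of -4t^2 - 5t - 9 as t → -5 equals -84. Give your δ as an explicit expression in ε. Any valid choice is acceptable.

Fix ε > 0. We want δ > 0 such that 0 < |t + 5| < δ implies |(-4t^2 - 5t - 9) + 84| < ε.
(-4t^2 - 5t - 9) + 84 = -4t^2 - 5t + 75 = (t + 5)(-4t + 15).
So |(-4t^2 - 5t - 9) + 84| = |t + 5|·|-4t + 15|.
Assume first that |t + 5| < 1, so |t| < 6. Then |-4t + 15| ≤ 4·6 + 15 = 39.
Hence |(-4t^2 - 5t - 9) + 84| ≤ 39|t + 5| < ε provided |t + 5| < ε/39.
Choosing δ = min(1, ε/39) ensures both conditions, hence |(-4t^2 - 5t - 9) + 84| < ε.

δ = min(1, ε/39)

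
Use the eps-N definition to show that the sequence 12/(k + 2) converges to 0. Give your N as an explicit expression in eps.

Let eps > 0. For k ≥ 1, |12/(k + 2) − 0| = 12/(k + 2) ≤ 12/k.
We need 12/k < eps, i.e. k > 12/eps.
Take N = 12/eps. If k > N then |12/(k + 2)| ≤ 12/k < eps.

N = 12/eps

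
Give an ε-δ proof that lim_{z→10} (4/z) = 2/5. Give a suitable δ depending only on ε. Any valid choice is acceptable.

Let ε > 0. We seek δ > 0 such that 0 < |z − 10| < δ implies |4/z − (2/5)| < ε.
|4/z − (2/5)| = 4·|10 − z|/(10·|z|) = 4|z − 10|/(10|z|).
Require δ ≤ 5 so that |z| > 10 − 5 = 5, hence 10|z| > 50.
Then |4/z − (2/5)| < 4|z − 10|/50, which is < ε when |z − 10| < (25/2)ε.
Take δ = min(5, (25/2)ε). Then 0 < |z − 10| < δ gives both |z − 10| < 5 and |z − 10| < (25/2)ε, so |4/z − (2/5)| < ε.

δ = min(5, (25/2)ε)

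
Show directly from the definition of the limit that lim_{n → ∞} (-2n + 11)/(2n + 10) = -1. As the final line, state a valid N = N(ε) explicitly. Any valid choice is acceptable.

Let ε > 0. For n ≥ 1, |(-2n + 11)/(2n + 10) + 1| = |42|/(2(2n + 10)) = 42/(2(2n + 10)).
Since 2n + 10 ≥ 2n for n ≥ 1, this is ≤ 42/(2·2n) = (21/2)/n.
So |(-2n + 11)/(2n + 10) + 1| < ε whenever n > (21/2)/ε.
Take N = (21/2)/ε. If n > N then |(-2n + 11)/(2n + 10) + 1| ≤ (21/2)/n < ε.

N = (21/2)/ε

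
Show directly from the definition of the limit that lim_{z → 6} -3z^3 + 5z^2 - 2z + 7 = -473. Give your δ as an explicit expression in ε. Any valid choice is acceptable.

δ = min(2, ε/376)

Let ε > 0. We want δ > 0 such that 0 < |z − 6| < δ implies |(-3z^3 + 5z^2 - 2z + 7) + 473| < ε.
(-3z^3 + 5z^2 - 2z + 7) + 473 = -3z^3 + 5z^2 - 2z + 480 = (z − 6)(-3z^2 - 13z - 80).
So |(-3z^3 + 5z^2 - 2z + 7) + 473| = |z − 6|·|-3z^2 - 13z - 80|.
Assume first that |z − 6| < 2, so |z| < 8. Then |-3z^2 - 13z - 80| ≤ 3·8^2 + 13·8 + 80 = 376.
Hence |(-3z^3 + 5z^2 - 2z + 7) + 473| ≤ 376|z − 6| < ε provided |z − 6| < ε/376.
Take δ = min(2, ε/376). Then 0 < |z − 6| < δ gives both |z − 6| < 2 and |z − 6| < ε/376, so |(-3z^3 + 5z^2 - 2z + 7) + 473| < ε.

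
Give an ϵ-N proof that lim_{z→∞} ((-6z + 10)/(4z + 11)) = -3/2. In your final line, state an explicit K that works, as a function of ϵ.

K = (53/8)/ϵ

Let ϵ > 0 be given. We seek K > 0 such that z > K implies |(-6z + 10)/(4z + 11) + 3/2| < ϵ.
(-6z + 10)/(4z + 11) + 3/2 = (4(-6z + 10) − (-6)(4z + 11)) / (4(4z + 11)) = 106/(4(4z + 11)).
For z > 0 we have 4z + 11 > 4z, so |(-6z + 10)/(4z + 11) + 3/2| = 106/(4(4z + 11)) < 106/(4·4z) = (53/8)/z.
Thus |(-6z + 10)/(4z + 11) + 3/2| < ϵ whenever z > (53/8)/ϵ.
Take K = (53/8)/ϵ. If z > K then |(-6z + 10)/(4z + 11) + 3/2| < (53/8)/z < ϵ.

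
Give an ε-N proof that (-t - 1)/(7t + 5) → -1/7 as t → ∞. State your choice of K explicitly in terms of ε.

K = (2/49)/ε

Fix ε > 0. We seek K > 0 such that t > K implies |(-t - 1)/(7t + 5) + 1/7| < ε.
(-t - 1)/(7t + 5) + 1/7 = (7(-t - 1) − (-1)(7t + 5)) / (7(7t + 5)) = -2/(7(7t + 5)).
For t > 0 we have 7t + 5 > 7t, so |(-t - 1)/(7t + 5) + 1/7| = 2/(7(7t + 5)) < 2/(7·7t) = (2/49)/t.
Thus |(-t - 1)/(7t + 5) + 1/7| < ε whenever t > (2/49)/ε.
Take K = (2/49)/ε. If t > K then |(-t - 1)/(7t + 5) + 1/7| < (2/49)/t < ε.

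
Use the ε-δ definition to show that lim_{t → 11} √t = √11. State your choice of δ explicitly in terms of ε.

Let ε > 0 be given. We want δ > 0 such that 0 < |t − 11| < δ implies |√t − √11| < ε.
Multiplying by the conjugate, |√t − √11| = |t − 11|/(√t + √11).
Restrict δ ≤ 11 so that |t − 11| < 11 forces t > 0, and then √t + √11 > √11.
Hence |√t − √11| < |t − 11|/√11, which is < ε once |t − 11| < √11·ε.
Take δ = min(11, √11·ε). If 0 < |t − 11| < δ then t > 0 and |√t − √11| < |t − 11|/√11 < ε.

δ = min(11, √11·ε)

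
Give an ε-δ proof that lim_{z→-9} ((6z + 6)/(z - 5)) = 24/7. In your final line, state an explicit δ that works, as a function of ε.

Let ε > 0. We want δ > 0 with 0 < |z + 9| < δ ⇒ |(6z + 6)/(z - 5) − (24/7)| < ε.
Combining over a common denominator, (6z + 6)/(z - 5) − (24/7) = [(6z + 6)·(-14) − (-48)·(z - 5)] / [(-14)·(z - 5)] = -36(z + 9) / ((-14)(z - 5)).
So |(6z + 6)/(z - 5) − (24/7)| = 36|z + 9| / (14·|z − 5|).
Restrict δ ≤ 7. Then |z + 9| < 7 gives |z − 5| = |(z + 9) + (-14)| ≥ 14 − 7 = 7.
Hence |(6z + 6)/(z - 5) − (24/7)| < 36|z + 9|/(14·7) = (18/49)|z + 9|, which is < ε once |z + 9| < (49/18)ε.
Take δ = min(7, (49/18)ε). Then 0 < |z + 9| < δ forces both bounds, so |(6z + 6)/(z - 5) − (24/7)| < ε.

δ = min(7, (49/18)ε)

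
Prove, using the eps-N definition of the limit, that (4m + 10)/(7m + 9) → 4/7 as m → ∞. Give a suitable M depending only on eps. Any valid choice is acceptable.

Suppose eps > 0. For m ≥ 1, |(4m + 10)/(7m + 9) − (4/7)| = |34|/(7(7m + 9)) = 34/(7(7m + 9)).
Since 7m + 9 ≥ 7m for m ≥ 1, this is ≤ 34/(7·7m) = (34/49)/m.
So |(4m + 10)/(7m + 9) − (4/7)| < eps whenever m > (34/49)/eps.
Take M = (34/49)/eps. If m > M then |(4m + 10)/(7m + 9) − (4/7)| ≤ (34/49)/m < eps.

M = (34/49)/eps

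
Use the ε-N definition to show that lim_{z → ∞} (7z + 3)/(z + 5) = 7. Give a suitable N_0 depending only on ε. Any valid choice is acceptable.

Let ε > 0. We seek N_0 > 0 such that z > N_0 implies |(7z + 3)/(z + 5) − 7| < ε.
(7z + 3)/(z + 5) − 7 = ((7z + 3) − 7(z + 5)) / ((z + 5)) = -32/((z + 5)).
For z > 0 we have z + 5 > z, so |(7z + 3)/(z + 5) − 7| = 32/((z + 5)) < 32/(z) = 32/z.
Thus |(7z + 3)/(z + 5) − 7| < ε whenever z > 32/ε.
Take N_0 = 32/ε. If z > N_0 then |(7z + 3)/(z + 5) − 7| < 32/z < ε.

N_0 = 32/ε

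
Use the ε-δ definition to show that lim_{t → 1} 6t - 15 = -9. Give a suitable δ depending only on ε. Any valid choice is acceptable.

Let ε > 0 be given. We need δ > 0 so that 0 < |t − 1| < δ implies |(6t - 15) + 9| < ε.
Since (6t - 15) + 9 = 6(t − 1), we have |(6t - 15) + 9| = 6|t − 1|.
So 6|t − 1| < ε exactly when |t − 1| < ε/6.
Choosing δ = ε/6 gives |(6t - 15) + 9| = 6|t − 1| < ε whenever |t − 1| < δ.

δ = ε/6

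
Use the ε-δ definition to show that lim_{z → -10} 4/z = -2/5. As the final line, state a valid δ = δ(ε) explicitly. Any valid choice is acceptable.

Fix ε > 0. We seek δ > 0 such that 0 < |z + 10| < δ implies |4/z + 2/5| < ε.
|4/z + 2/5| = 4·|-10 − z|/(10·|z|) = 4|z + 10|/(10|z|).
Restrict δ ≤ 5. Then |z + 10| < 5 gives |z| > 5, so 10|z| > 50.
Then |4/z + 2/5| < 4|z + 10|/50, which is < ε when |z + 10| < (25/2)ε.
Take δ = min(5, (25/2)ε). Then 0 < |z + 10| < δ gives both |z + 10| < 5 and |z + 10| < (25/2)ε, so |4/z + 2/5| < ε.

δ = min(5, (25/2)ε)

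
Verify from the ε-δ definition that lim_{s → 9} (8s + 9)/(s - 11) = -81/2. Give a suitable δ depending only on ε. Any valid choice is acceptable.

Fix ε > 0. We want δ > 0 with 0 < |s − 9| < δ ⇒ |(8s + 9)/(s - 11) + 81/2| < ε.
Combining over a common denominator, (8s + 9)/(s - 11) + 81/2 = [(8s + 9)·(-2) − 81·(s - 11)] / [(-2)·(s - 11)] = -97(s − 9) / ((-2)(s - 11)).
So |(8s + 9)/(s - 11) + 81/2| = 97|s − 9| / (2·|s − 11|).
Restrict δ ≤ 1. Then |s − 9| < 1 gives |s − 11| = |(s − 9) + (-2)| ≥ 2 − 1 = 1.
Hence |(8s + 9)/(s - 11) + 81/2| < 97|s − 9|/(2·1) = (97/2)|s − 9|, which is < ε once |s − 9| < (2/97)ε.
Take δ = min(1, (2/97)ε). Then 0 < |s − 9| < δ forces both bounds, so |(8s + 9)/(s - 11) + 81/2| < ε.

δ = min(1, (2/97)ε)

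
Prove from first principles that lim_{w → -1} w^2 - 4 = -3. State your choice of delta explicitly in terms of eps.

delta = min(2, eps/4)

Let eps > 0. We want delta > 0 such that 0 < |w + 1| < delta implies |(w^2 - 4) + 3| < eps.
(w^2 - 4) + 3 = w^2 - 1 = (w + 1)(w - 1).
So |(w^2 - 4) + 3| = |w + 1|·|w - 1|.
Require delta ≤ 2. Then |w + 1| < 2 gives |w| < 3, and by the triangle inequality |w - 1| ≤ 3 + 1 = 4.
Hence |(w^2 - 4) + 3| ≤ 4|w + 1| < eps provided |w + 1| < eps/4.
Take delta = min(2, eps/4). Then 0 < |w + 1| < delta gives both |w + 1| < 2 and |w + 1| < eps/4, so |(w^2 - 4) + 3| < eps.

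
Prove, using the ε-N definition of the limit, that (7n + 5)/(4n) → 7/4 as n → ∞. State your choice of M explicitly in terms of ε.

Suppose ε > 0. For n ≥ 1, |(7n + 5)/(4n) − (7/4)| = |20|/(4(4n)) = 20/(4(4n)).
Since 4n ≥ 4n for n ≥ 1, this is ≤ 20/(4·4n) = (5/4)/n.
So |(7n + 5)/(4n) − (7/4)| < ε whenever n > (5/4)/ε.
Take M = (5/4)/ε. If n > M then |(7n + 5)/(4n) − (7/4)| ≤ (5/4)/n < ε.

M = (5/4)/ε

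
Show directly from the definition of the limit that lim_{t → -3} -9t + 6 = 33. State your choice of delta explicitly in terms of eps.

delta = eps/9

Fix eps > 0. We need delta > 0 so that 0 < |t + 3| < delta implies |(-9t + 6) − 33| < eps.
|(-9t + 6) − 33| = |-9t - 27| = 9|t + 3|.
Thus it suffices that |t + 3| < eps/9.
Take delta = eps/9. If 0 < |t + 3| < delta then |(-9t + 6) − 33| = 9|t + 3| < 9·(eps/9) = eps.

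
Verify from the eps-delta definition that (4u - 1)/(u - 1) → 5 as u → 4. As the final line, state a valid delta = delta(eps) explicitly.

delta = min(3/2, (3/2)eps)

Fix eps > 0. We want delta > 0 with 0 < |u − 4| < delta ⇒ |(4u - 1)/(u - 1) − 5| < eps.
Combining over a common denominator, (4u - 1)/(u - 1) − 5 = [(4u - 1)·3 − 15·(u - 1)] / [3·(u - 1)] = -3(u − 4) / (3(u - 1)).
So |(4u - 1)/(u - 1) − 5| = 3|u − 4| / (3·|u − 1|).
Restrict delta ≤ 3/2. Then |u − 4| < 3/2 gives |u − 1| = |(u − 4) + 3| ≥ 3 − 3/2 = 3/2.
Hence |(4u - 1)/(u - 1) − 5| < 3|u − 4|/(3·(3/2)) = (2/3)|u − 4|, which is < eps once |u − 4| < (3/2)eps.
Take delta = min(3/2, (3/2)eps). Then 0 < |u − 4| < delta forces both bounds, so |(4u - 1)/(u - 1) − 5| < eps.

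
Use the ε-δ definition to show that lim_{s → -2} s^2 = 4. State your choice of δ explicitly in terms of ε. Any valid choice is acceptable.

δ = min(2, ε/6)

Let ε > 0. We seek δ > 0 with 0 < |s + 2| < δ ⇒ |s^2 − 4| < ε.
Factor: s^2 − 4 = (s + 2)(s - 2), so |s^2 − 4| = |s + 2|·|s - 2|.
Impose δ ≤ 2 so that |s| < 4; then |s - 2| ≤ 6.
Hence |s^2 − 4| ≤ 6|s + 2|, which is < ε once |s + 2| < ε/6.
Take δ = min(2, ε/6). If 0 < |s + 2| < δ then both bounds hold and |s^2 − 4| ≤ 6|s + 2| < 6·(ε/6) = ε.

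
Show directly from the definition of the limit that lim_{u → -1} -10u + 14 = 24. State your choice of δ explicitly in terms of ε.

δ = ε/10

Fix ε > 0. We need δ > 0 so that 0 < |u + 1| < δ implies |(-10u + 14) − 24| < ε.
|(-10u + 14) − 24| = |-10u - 10| = 10|u + 1|.
So 10|u + 1| < ε exactly when |u + 1| < ε/10.
Take δ = ε/10. If 0 < |u + 1| < δ then |(-10u + 14) − 24| = 10|u + 1| < 10·(ε/10) = ε.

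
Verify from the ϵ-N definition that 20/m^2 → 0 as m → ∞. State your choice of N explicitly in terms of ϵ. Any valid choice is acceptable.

Fix ϵ > 0. For m ≥ 1, |20/m^2 − 0| = 20/m^2.
20/m^2 < ϵ ⇔ m^2 > 20/ϵ ⇔ m > (20/ϵ)^{1/2}.
Take N = (20/ϵ)^{1/2}. Then m > N implies 20/m^2 < ϵ.

N = (20/ϵ)^{1/2}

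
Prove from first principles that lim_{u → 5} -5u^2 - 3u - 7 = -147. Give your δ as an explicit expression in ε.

Fix ε > 0. We want δ > 0 such that 0 < |u − 5| < δ implies |(-5u^2 - 3u - 7) + 147| < ε.
(-5u^2 - 3u - 7) + 147 = -5u^2 - 3u + 140 = (u − 5)(-5u - 28).
So |(-5u^2 - 3u - 7) + 147| = |u − 5|·|-5u - 28|.
Assume first that |u − 5| < 1, so |u| < 6. Then |-5u - 28| ≤ 5·6 + 28 = 58.
Hence |(-5u^2 - 3u - 7) + 147| ≤ 58|u − 5| < ε provided |u − 5| < ε/58.
Choosing δ = min(1, ε/58) ensures both conditions, hence |(-5u^2 - 3u - 7) + 147| < ε.

δ = min(1, ε/58)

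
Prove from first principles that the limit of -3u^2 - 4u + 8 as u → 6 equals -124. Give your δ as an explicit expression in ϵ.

δ = min(1, ϵ/43)

Suppose ϵ > 0. We want δ > 0 such that 0 < |u − 6| < δ implies |(-3u^2 - 4u + 8) + 124| < ϵ.
(-3u^2 - 4u + 8) + 124 = -3u^2 - 4u + 132 = (u − 6)(-3u - 22).
So |(-3u^2 - 4u + 8) + 124| = |u − 6|·|-3u - 22|.
Require δ ≤ 1. Then |u − 6| < 1 gives |u| < 7, and by the triangle inequality |-3u - 22| ≤ 3·7 + 22 = 43.
Hence |(-3u^2 - 4u + 8) + 124| ≤ 43|u − 6| < ϵ provided |u − 6| < ϵ/43.
Take δ = min(1, ϵ/43). Then 0 < |u − 6| < δ gives both |u − 6| < 1 and |u − 6| < ϵ/43, so |(-3u^2 - 4u + 8) + 124| < ϵ.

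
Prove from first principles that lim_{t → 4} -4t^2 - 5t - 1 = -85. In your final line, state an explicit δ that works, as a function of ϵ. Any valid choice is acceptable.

Let ϵ > 0 be given. We want δ > 0 such that 0 < |t − 4| < δ implies |(-4t^2 - 5t - 1) + 85| < ϵ.
(-4t^2 - 5t - 1) + 85 = -4t^2 - 5t + 84 = (t − 4)(-4t - 21).
So |(-4t^2 - 5t - 1) + 85| = |t − 4|·|-4t - 21|.
Require δ ≤ 1. Then |t − 4| < 1 gives |t| < 5, and by the triangle inequality |-4t - 21| ≤ 4·5 + 21 = 41.
Hence |(-4t^2 - 5t - 1) + 85| ≤ 41|t − 4| < ϵ provided |t − 4| < ϵ/41.
Take δ = min(1, ϵ/41). Then 0 < |t − 4| < δ gives both |t − 4| < 1 and |t − 4| < ϵ/41, so |(-4t^2 - 5t - 1) + 85| < ϵ.

δ = min(1, ϵ/41)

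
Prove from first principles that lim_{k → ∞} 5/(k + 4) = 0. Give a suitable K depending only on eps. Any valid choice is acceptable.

K = 5/eps

Fix eps > 0. For k ≥ 1, |5/(k + 4) − 0| = 5/(k + 4) ≤ 5/k.
We need 5/k < eps, i.e. k > 5/eps.
Take K = 5/eps. If k > K then |5/(k + 4)| ≤ 5/k < eps.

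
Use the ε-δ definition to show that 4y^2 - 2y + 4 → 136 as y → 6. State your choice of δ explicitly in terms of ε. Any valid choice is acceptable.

Suppose ε > 0. We want δ > 0 such that 0 < |y − 6| < δ implies |(4y^2 - 2y + 4) − 136| < ε.
(4y^2 - 2y + 4) − 136 = 4y^2 - 2y - 132 = (y − 6)(4y + 22).
So |(4y^2 - 2y + 4) − 136| = |y − 6|·|4y + 22|.
Require δ ≤ 1. Then |y − 6| < 1 gives |y| < 7, and by the triangle inequality |4y + 22| ≤ 4·7 + 22 = 50.
Hence |(4y^2 - 2y + 4) − 136| ≤ 50|y − 6| < ε provided |y − 6| < ε/50.
Choosing δ = min(1, ε/50) ensures both conditions, hence |(4y^2 - 2y + 4) − 136| < ε.

δ = min(1, ε/50)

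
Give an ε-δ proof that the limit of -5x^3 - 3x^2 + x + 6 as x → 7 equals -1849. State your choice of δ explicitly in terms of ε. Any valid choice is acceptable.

δ = min(1, ε/889)

Let ε > 0. We want δ > 0 such that 0 < |x − 7| < δ implies |(-5x^3 - 3x^2 + x + 6) + 1849| < ε.
(-5x^3 - 3x^2 + x + 6) + 1849 = -5x^3 - 3x^2 + x + 1855 = (x − 7)(-5x^2 - 38x - 265).
So |(-5x^3 - 3x^2 + x + 6) + 1849| = |x − 7|·|-5x^2 - 38x - 265|.
Require δ ≤ 1. Then |x − 7| < 1 gives |x| < 8, and by the triangle inequality |-5x^2 - 38x - 265| ≤ 5·8^2 + 38·8 + 265 = 889.
Hence |(-5x^3 - 3x^2 + x + 6) + 1849| ≤ 889|x − 7| < ε provided |x − 7| < ε/889.
Take δ = min(1, ε/889). Then 0 < |x − 7| < δ gives both |x − 7| < 1 and |x − 7| < ε/889, so |(-5x^3 - 3x^2 + x + 6) + 1849| < ε.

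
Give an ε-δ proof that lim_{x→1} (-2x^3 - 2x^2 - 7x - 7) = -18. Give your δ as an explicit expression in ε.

δ = min(1, ε/27)

Suppose ε > 0. We want δ > 0 such that 0 < |x − 1| < δ implies |(-2x^3 - 2x^2 - 7x - 7) + 18| < ε.
(-2x^3 - 2x^2 - 7x - 7) + 18 = -2x^3 - 2x^2 - 7x + 11 = (x − 1)(-2x^2 - 4x - 11).
So |(-2x^3 - 2x^2 - 7x - 7) + 18| = |x − 1|·|-2x^2 - 4x - 11|.
Assume first that |x − 1| < 1, so |x| < 2. Then |-2x^2 - 4x - 11| ≤ 2·2^2 + 4·2 + 11 = 27.
Hence |(-2x^3 - 2x^2 - 7x - 7) + 18| ≤ 27|x − 1| < ε provided |x − 1| < ε/27.
Take δ = min(1, ε/27). Then 0 < |x − 1| < δ gives both |x − 1| < 1 and |x − 1| < ε/27, so |(-2x^3 - 2x^2 - 7x - 7) + 18| < ε.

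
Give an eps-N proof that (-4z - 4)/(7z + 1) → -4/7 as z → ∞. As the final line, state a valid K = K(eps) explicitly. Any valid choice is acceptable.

Fix eps > 0. We seek K > 0 such that z > K implies |(-4z - 4)/(7z + 1) + 4/7| < eps.
(-4z - 4)/(7z + 1) + 4/7 = (7(-4z - 4) − (-4)(7z + 1)) / (7(7z + 1)) = -24/(7(7z + 1)).
For z > 0 we have 7z + 1 > 7z, so |(-4z - 4)/(7z + 1) + 4/7| = 24/(7(7z + 1)) < 24/(7·7z) = (24/49)/z.
Thus |(-4z - 4)/(7z + 1) + 4/7| < eps whenever z > (24/49)/eps.
Take K = (24/49)/eps. If z > K then |(-4z - 4)/(7z + 1) + 4/7| < (24/49)/z < eps.

K = (24/49)/eps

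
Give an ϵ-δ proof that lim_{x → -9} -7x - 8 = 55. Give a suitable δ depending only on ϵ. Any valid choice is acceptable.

Let ϵ > 0 be given. We need δ > 0 so that 0 < |x + 9| < δ implies |(-7x - 8) − 55| < ϵ.
|(-7x - 8) − 55| = |-7x - 63| = 7|x + 9|.
So 7|x + 9| < ϵ exactly when |x + 9| < ϵ/7.
Choosing δ = ϵ/7 gives |(-7x - 8) − 55| = 7|x + 9| < ϵ whenever |x + 9| < δ.

δ = ϵ/7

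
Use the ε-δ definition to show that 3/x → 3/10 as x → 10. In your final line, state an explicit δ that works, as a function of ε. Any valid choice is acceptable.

Let ε > 0 be given. We seek δ > 0 such that 0 < |x − 10| < δ implies |3/x − (3/10)| < ε.
|3/x − (3/10)| = 3·|10 − x|/(10·|x|) = 3|x − 10|/(10|x|).
Require δ ≤ 5 so that |x| > 10 − 5 = 5, hence 10|x| > 50.
Then |3/x − (3/10)| < 3|x − 10|/50, which is < ε when |x − 10| < (50/3)ε.
Take δ = min(5, (50/3)ε). Then 0 < |x − 10| < δ gives both |x − 10| < 5 and |x − 10| < (50/3)ε, so |3/x − (3/10)| < ε.

δ = min(5, (50/3)ε)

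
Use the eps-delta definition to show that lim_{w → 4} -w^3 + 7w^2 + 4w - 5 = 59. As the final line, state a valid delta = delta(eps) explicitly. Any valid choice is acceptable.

delta = min(1, eps/56)

Let eps > 0. We want delta > 0 such that 0 < |w − 4| < delta implies |(-w^3 + 7w^2 + 4w - 5) − 59| < eps.
(-w^3 + 7w^2 + 4w - 5) − 59 = -w^3 + 7w^2 + 4w - 64 = (w − 4)(-w^2 + 3w + 16).
So |(-w^3 + 7w^2 + 4w - 5) − 59| = |w − 4|·|-w^2 + 3w + 16|.
Assume first that |w − 4| < 1, so |w| < 5. Then |-w^2 + 3w + 16| ≤ 5^2 + 3·5 + 16 = 56.
Hence |(-w^3 + 7w^2 + 4w - 5) − 59| ≤ 56|w − 4| < eps provided |w − 4| < eps/56.
Take delta = min(1, eps/56). Then 0 < |w − 4| < delta gives both |w − 4| < 1 and |w − 4| < eps/56, so |(-w^3 + 7w^2 + 4w - 5) − 59| < eps.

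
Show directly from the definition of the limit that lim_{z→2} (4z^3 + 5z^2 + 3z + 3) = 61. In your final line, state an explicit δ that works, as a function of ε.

δ = min(1, ε/104)

Suppose ε > 0. We want δ > 0 such that 0 < |z − 2| < δ implies |(4z^3 + 5z^2 + 3z + 3) − 61| < ε.
(4z^3 + 5z^2 + 3z + 3) − 61 = 4z^3 + 5z^2 + 3z - 58 = (z − 2)(4z^2 + 13z + 29).
So |(4z^3 + 5z^2 + 3z + 3) − 61| = |z − 2|·|4z^2 + 13z + 29|.
Assume first that |z − 2| < 1, so |z| < 3. Then |4z^2 + 13z + 29| ≤ 4·3^2 + 13·3 + 29 = 104.
Hence |(4z^3 + 5z^2 + 3z + 3) − 61| ≤ 104|z − 2| < ε provided |z − 2| < ε/104.
Choosing δ = min(1, ε/104) ensures both conditions, hence |(4z^3 + 5z^2 + 3z + 3) − 61| < ε.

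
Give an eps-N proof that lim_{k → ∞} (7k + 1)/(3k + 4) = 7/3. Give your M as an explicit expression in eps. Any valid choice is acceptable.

Suppose eps > 0. For k ≥ 1, |(7k + 1)/(3k + 4) − (7/3)| = |-25|/(3(3k + 4)) = 25/(3(3k + 4)).
Since 3k + 4 ≥ 3k for k ≥ 1, this is ≤ 25/(3·3k) = (25/9)/k.
So |(7k + 1)/(3k + 4) − (7/3)| < eps whenever k > (25/9)/eps.
Take M = (25/9)/eps. If k > M then |(7k + 1)/(3k + 4) − (7/3)| ≤ (25/9)/k < eps.

M = (25/9)/eps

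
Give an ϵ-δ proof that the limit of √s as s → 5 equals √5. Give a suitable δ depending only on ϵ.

δ = min(5, √5·ϵ)

Let ϵ > 0 be given. We want δ > 0 such that 0 < |s − 5| < δ implies |√s − √5| < ϵ.
Multiplying by the conjugate, |√s − √5| = |s − 5|/(√s + √5).
Restrict δ ≤ 5 so that |s − 5| < 5 forces s > 0, and then √s + √5 > √5.
Hence |√s − √5| < |s − 5|/√5, which is < ϵ once |s − 5| < √5·ϵ.
Take δ = min(5, √5·ϵ). If 0 < |s − 5| < δ then s > 0 and |√s − √5| < |s − 5|/√5 < ϵ.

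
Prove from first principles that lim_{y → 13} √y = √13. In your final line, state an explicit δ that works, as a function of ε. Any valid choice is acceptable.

Fix ε > 0. We want δ > 0 such that 0 < |y − 13| < δ implies |√y − √13| < ε.
Multiplying by the conjugate, |√y − √13| = |y − 13|/(√y + √13).
Restrict δ ≤ 13 so that |y − 13| < 13 forces y > 0, and then √y + √13 > √13.
Hence |√y − √13| < |y − 13|/√13, which is < ε once |y − 13| < √13·ε.
Take δ = min(13, √13·ε). If 0 < |y − 13| < δ then y > 0 and |√y − √13| < |y − 13|/√13 < ε.

δ = min(13, √13·ε)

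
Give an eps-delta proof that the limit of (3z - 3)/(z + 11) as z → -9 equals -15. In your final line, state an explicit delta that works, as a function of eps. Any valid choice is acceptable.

delta = min(1, (1/18)eps)

Fix eps > 0. We want delta > 0 with 0 < |z + 9| < delta ⇒ |(3z - 3)/(z + 11) + 15| < eps.
Combining over a common denominator, (3z - 3)/(z + 11) + 15 = [(3z - 3)·2 − (-30)·(z + 11)] / [2·(z + 11)] = 36(z + 9) / (2(z + 11)).
So |(3z - 3)/(z + 11) + 15| = 36|z + 9| / (2·|z + 11|).
Require delta ≤ 1, so |z + 11| ≥ |2| − |z + 9| > 2 − 1 = 1.
Hence |(3z - 3)/(z + 11) + 15| < 36|z + 9|/(2·1) = 18|z + 9|, which is < eps once |z + 9| < (1/18)eps.
Take delta = min(1, (1/18)eps). Then 0 < |z + 9| < delta forces both bounds, so |(3z - 3)/(z + 11) + 15| < eps.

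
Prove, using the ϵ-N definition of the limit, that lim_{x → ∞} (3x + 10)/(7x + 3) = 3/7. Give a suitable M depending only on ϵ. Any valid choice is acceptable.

Let ϵ > 0. We seek M > 0 such that x > M implies |(3x + 10)/(7x + 3) − (3/7)| < ϵ.
(3x + 10)/(7x + 3) − (3/7) = (7(3x + 10) − 3(7x + 3)) / (7(7x + 3)) = 61/(7(7x + 3)).
For x > 0 we have 7x + 3 > 7x, so |(3x + 10)/(7x + 3) − (3/7)| = 61/(7(7x + 3)) < 61/(7·7x) = (61/49)/x.
Thus |(3x + 10)/(7x + 3) − (3/7)| < ϵ whenever x > (61/49)/ϵ.
Take M = (61/49)/ϵ. If x > M then |(3x + 10)/(7x + 3) − (3/7)| < (61/49)/x < ϵ.

M = (61/49)/ϵ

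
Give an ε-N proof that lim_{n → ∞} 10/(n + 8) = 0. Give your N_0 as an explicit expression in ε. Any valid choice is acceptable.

Suppose ε > 0. For n ≥ 1, |10/(n + 8) − 0| = 10/(n + 8) ≤ 10/n.
We need 10/n < ε, i.e. n > 10/ε.
Take N_0 = 10/ε. If n > N_0 then |10/(n + 8)| ≤ 10/n < ε.

N_0 = 10/ε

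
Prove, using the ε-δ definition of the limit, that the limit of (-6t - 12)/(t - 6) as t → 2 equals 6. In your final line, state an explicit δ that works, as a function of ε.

Suppose ε > 0. We want δ > 0 with 0 < |t − 2| < δ ⇒ |(-6t - 12)/(t - 6) − 6| < ε.
Combining over a common denominator, (-6t - 12)/(t - 6) − 6 = [(-6t - 12)·(-4) − (-24)·(t - 6)] / [(-4)·(t - 6)] = 48(t − 2) / ((-4)(t - 6)).
So |(-6t - 12)/(t - 6) − 6| = 48|t − 2| / (4·|t − 6|).
Require δ ≤ 2, so |t − 6| ≥ |-4| − |t − 2| > 4 − 2 = 2.
Hence |(-6t - 12)/(t - 6) − 6| < 48|t − 2|/(4·2) = 6|t − 2|, which is < ε once |t − 2| < (1/6)ε.
Take δ = min(2, (1/6)ε). Then 0 < |t − 2| < δ forces both bounds, so |(-6t - 12)/(t - 6) − 6| < ε.

δ = min(2, (1/6)ε)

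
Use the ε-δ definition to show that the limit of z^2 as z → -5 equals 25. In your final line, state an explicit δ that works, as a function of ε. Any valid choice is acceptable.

Let ε > 0. We seek δ > 0 with 0 < |z + 5| < δ ⇒ |z^2 − 25| < ε.
Factor: z^2 − 25 = (z + 5)(z - 5), so |z^2 − 25| = |z + 5|·|z - 5|.
Restrict δ ≤ 1. Then |z + 5| < 1 gives |z| < 6, so by the triangle inequality |z - 5| ≤ 6 + 5 = 11.
Hence |z^2 − 25| ≤ 11|z + 5|, which is < ε once |z + 5| < ε/11.
Take δ = min(1, ε/11). If 0 < |z + 5| < δ then both bounds hold and |z^2 − 25| ≤ 11|z + 5| < 11·(ε/11) = ε.

δ = min(1, ε/11)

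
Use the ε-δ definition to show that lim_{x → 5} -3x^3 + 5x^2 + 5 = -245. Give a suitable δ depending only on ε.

δ = min(1, ε/218)

Let ε > 0. We want δ > 0 such that 0 < |x − 5| < δ implies |(-3x^3 + 5x^2 + 5) + 245| < ε.
(-3x^3 + 5x^2 + 5) + 245 = -3x^3 + 5x^2 + 250 = (x − 5)(-3x^2 - 10x - 50).
So |(-3x^3 + 5x^2 + 5) + 245| = |x − 5|·|-3x^2 - 10x - 50|.
Assume first that |x − 5| < 1, so |x| < 6. Then |-3x^2 - 10x - 50| ≤ 3·6^2 + 10·6 + 50 = 218.
Hence |(-3x^3 + 5x^2 + 5) + 245| ≤ 218|x − 5| < ε provided |x − 5| < ε/218.
Take δ = min(1, ε/218). Then 0 < |x − 5| < δ gives both |x − 5| < 1 and |x − 5| < ε/218, so |(-3x^3 + 5x^2 + 5) + 245| < ε.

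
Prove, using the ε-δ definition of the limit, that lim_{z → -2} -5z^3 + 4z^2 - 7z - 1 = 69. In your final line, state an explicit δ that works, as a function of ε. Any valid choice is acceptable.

Suppose ε > 0. We want δ > 0 such that 0 < |z + 2| < δ implies |(-5z^3 + 4z^2 - 7z - 1) − 69| < ε.
(-5z^3 + 4z^2 - 7z - 1) − 69 = -5z^3 + 4z^2 - 7z - 70 = (z + 2)(-5z^2 + 14z - 35).
So |(-5z^3 + 4z^2 - 7z - 1) − 69| = |z + 2|·|-5z^2 + 14z - 35|.
Assume first that |z + 2| < 1, so |z| < 3. Then |-5z^2 + 14z - 35| ≤ 5·3^2 + 14·3 + 35 = 122.
Hence |(-5z^3 + 4z^2 - 7z - 1) − 69| ≤ 122|z + 2| < ε provided |z + 2| < ε/122.
Take δ = min(1, ε/122). Then 0 < |z + 2| < δ gives both |z + 2| < 1 and |z + 2| < ε/122, so |(-5z^3 + 4z^2 - 7z - 1) − 69| < ε.

δ = min(1, ε/122)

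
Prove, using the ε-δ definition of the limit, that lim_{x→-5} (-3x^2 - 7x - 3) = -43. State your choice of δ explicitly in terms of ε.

Let ε > 0. We want δ > 0 such that 0 < |x + 5| < δ implies |(-3x^2 - 7x - 3) + 43| < ε.
(-3x^2 - 7x - 3) + 43 = -3x^2 - 7x + 40 = (x + 5)(-3x + 8).
So |(-3x^2 - 7x - 3) + 43| = |x + 5|·|-3x + 8|.
Require δ ≤ 1. Then |x + 5| < 1 gives |x| < 6, and by the triangle inequality |-3x + 8| ≤ 3·6 + 8 = 26.
Hence |(-3x^2 - 7x - 3) + 43| ≤ 26|x + 5| < ε provided |x + 5| < ε/26.
Choosing δ = min(1, ε/26) ensures both conditions, hence |(-3x^2 - 7x - 3) + 43| < ε.

δ = min(1, ε/26)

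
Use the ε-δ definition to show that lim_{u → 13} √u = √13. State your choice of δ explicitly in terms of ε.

δ = min(13, √13·ε)

Fix ε > 0. We want δ > 0 such that 0 < |u − 13| < δ implies |√u − √13| < ε.
Rationalise: √u − √13 = (u − 13)/(√u + √13), so |√u − √13| = |u − 13|/(√u + √13).
Restrict δ ≤ 13 so that |u − 13| < 13 forces u > 0, and then √u + √13 > √13.
Hence |√u − √13| < |u − 13|/√13, which is < ε once |u − 13| < √13·ε.
Take δ = min(13, √13·ε). If 0 < |u − 13| < δ then u > 0 and |√u − √13| < |u − 13|/√13 < ε.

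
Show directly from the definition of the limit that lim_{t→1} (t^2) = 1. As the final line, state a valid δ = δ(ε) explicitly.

δ = min(2, ε/4)

Fix ε > 0. We seek δ > 0 with 0 < |t − 1| < δ ⇒ |t^2 − 1| < ε.
Factor: t^2 − 1 = (t − 1)(t + 1), so |t^2 − 1| = |t − 1|·|t + 1|.
Restrict δ ≤ 2. Then |t − 1| < 2 gives |t| < 3, so by the triangle inequality |t + 1| ≤ 3 + 1 = 4.
Hence |t^2 − 1| ≤ 4|t − 1|, which is < ε once |t − 1| < ε/4.
Take δ = min(2, ε/4). If 0 < |t − 1| < δ then both bounds hold and |t^2 − 1| ≤ 4|t − 1| < 4·(ε/4) = ε.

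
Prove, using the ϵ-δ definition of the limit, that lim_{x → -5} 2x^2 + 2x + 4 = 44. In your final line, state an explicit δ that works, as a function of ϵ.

δ = min(1, ϵ/20)

Let ϵ > 0 be given. We want δ > 0 such that 0 < |x + 5| < δ implies |(2x^2 + 2x + 4) − 44| < ϵ.
(2x^2 + 2x + 4) − 44 = 2x^2 + 2x - 40 = (x + 5)(2x - 8).
So |(2x^2 + 2x + 4) − 44| = |x + 5|·|2x - 8|.
Require δ ≤ 1. Then |x + 5| < 1 gives |x| < 6, and by the triangle inequality |2x - 8| ≤ 2·6 + 8 = 20.
Hence |(2x^2 + 2x + 4) − 44| ≤ 20|x + 5| < ϵ provided |x + 5| < ϵ/20.
Take δ = min(1, ϵ/20). Then 0 < |x + 5| < δ gives both |x + 5| < 1 and |x + 5| < ϵ/20, so |(2x^2 + 2x + 4) − 44| < ϵ.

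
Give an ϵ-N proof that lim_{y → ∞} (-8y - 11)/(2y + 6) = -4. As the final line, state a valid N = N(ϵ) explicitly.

N = (13/2)/ϵ

Let ϵ > 0. We seek N > 0 such that y > N implies |(-8y - 11)/(2y + 6) + 4| < ϵ.
(-8y - 11)/(2y + 6) + 4 = (2(-8y - 11) − (-8)(2y + 6)) / (2(2y + 6)) = 26/(2(2y + 6)).
For y > 0 we have 2y + 6 > 2y, so |(-8y - 11)/(2y + 6) + 4| = 26/(2(2y + 6)) < 26/(2·2y) = (13/2)/y.
Thus |(-8y - 11)/(2y + 6) + 4| < ϵ whenever y > (13/2)/ϵ.
Take N = (13/2)/ϵ. If y > N then |(-8y - 11)/(2y + 6) + 4| < (13/2)/y < ϵ.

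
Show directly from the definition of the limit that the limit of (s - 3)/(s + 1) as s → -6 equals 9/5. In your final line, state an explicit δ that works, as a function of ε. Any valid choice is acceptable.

δ = min(5/2, (25/8)ε)

Let ε > 0. We want δ > 0 with 0 < |s + 6| < δ ⇒ |(s - 3)/(s + 1) − (9/5)| < ε.
Combining over a common denominator, (s - 3)/(s + 1) − (9/5) = [(s - 3)·(-5) − (-9)·(s + 1)] / [(-5)·(s + 1)] = 4(s + 6) / ((-5)(s + 1)).
So |(s - 3)/(s + 1) − (9/5)| = 4|s + 6| / (5·|s + 1|).
Require δ ≤ 5/2, so |s + 1| ≥ |-5| − |s + 6| > 5 − 5/2 = 5/2.
Hence |(s - 3)/(s + 1) − (9/5)| < 4|s + 6|/(5·(5/2)) = (8/25)|s + 6|, which is < ε once |s + 6| < (25/8)ε.
Take δ = min(5/2, (25/8)ε). Then 0 < |s + 6| < δ forces both bounds, so |(s - 3)/(s + 1) − (9/5)| < ε.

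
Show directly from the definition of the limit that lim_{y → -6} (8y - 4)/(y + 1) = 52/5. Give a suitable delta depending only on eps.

delta = min(5/2, (25/24)eps)

Let eps > 0 be given. We want delta > 0 with 0 < |y + 6| < delta ⇒ |(8y - 4)/(y + 1) − (52/5)| < eps.
Combining over a common denominator, (8y - 4)/(y + 1) − (52/5) = [(8y - 4)·(-5) − (-52)·(y + 1)] / [(-5)·(y + 1)] = 12(y + 6) / ((-5)(y + 1)).
So |(8y - 4)/(y + 1) − (52/5)| = 12|y + 6| / (5·|y + 1|).
Require delta ≤ 5/2, so |y + 1| ≥ |-5| − |y + 6| > 5 − 5/2 = 5/2.
Hence |(8y - 4)/(y + 1) − (52/5)| < 12|y + 6|/(5·(5/2)) = (24/25)|y + 6|, which is < eps once |y + 6| < (25/24)eps.
Take delta = min(5/2, (25/24)eps). Then 0 < |y + 6| < delta forces both bounds, so |(8y - 4)/(y + 1) − (52/5)| < eps.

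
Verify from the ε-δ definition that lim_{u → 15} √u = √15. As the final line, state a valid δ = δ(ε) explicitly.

δ = min(15, √15·ε)

Suppose ε > 0. We want δ > 0 such that 0 < |u − 15| < δ implies |√u − √15| < ε.
Multiplying by the conjugate, |√u − √15| = |u − 15|/(√u + √15).
Restrict δ ≤ 15 so that |u − 15| < 15 forces u > 0, and then √u + √15 > √15.
Hence |√u − √15| < |u − 15|/√15, which is < ε once |u − 15| < √15·ε.
Take δ = min(15, √15·ε). If 0 < |u − 15| < δ then u > 0 and |√u − √15| < |u − 15|/√15 < ε.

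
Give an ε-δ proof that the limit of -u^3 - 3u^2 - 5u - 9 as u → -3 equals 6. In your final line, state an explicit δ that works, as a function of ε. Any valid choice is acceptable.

δ = min(1, ε/21)

Suppose ε > 0. We want δ > 0 such that 0 < |u + 3| < δ implies |(-u^3 - 3u^2 - 5u - 9) − 6| < ε.
(-u^3 - 3u^2 - 5u - 9) − 6 = -u^3 - 3u^2 - 5u - 15 = (u + 3)(-u^2 - 5).
So |(-u^3 - 3u^2 - 5u - 9) − 6| = |u + 3|·|-u^2 - 5|.
Assume first that |u + 3| < 1, so |u| < 4. Then |-u^2 - 5| ≤ 4^2 + 5 = 21.
Hence |(-u^3 - 3u^2 - 5u - 9) − 6| ≤ 21|u + 3| < ε provided |u + 3| < ε/21.
Take δ = min(1, ε/21). Then 0 < |u + 3| < δ gives both |u + 3| < 1 and |u + 3| < ε/21, so |(-u^3 - 3u^2 - 5u - 9) − 6| < ε.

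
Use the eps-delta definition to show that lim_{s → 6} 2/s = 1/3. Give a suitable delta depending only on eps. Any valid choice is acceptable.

Let eps > 0 be given. We seek delta > 0 such that 0 < |s − 6| < delta implies |2/s − (1/3)| < eps.
|2/s − (1/3)| = 2·|6 − s|/(6·|s|) = 2|s − 6|/(6|s|).
Restrict delta ≤ 3. Then |s − 6| < 3 gives |s| > 3, so 6|s| > 18.
Then |2/s − (1/3)| < 2|s − 6|/18, which is < eps when |s − 6| < 9eps.
Take delta = min(3, 9eps). Then 0 < |s − 6| < delta gives both |s − 6| < 3 and |s − 6| < 9eps, so |2/s − (1/3)| < eps.

delta = min(3, 9eps)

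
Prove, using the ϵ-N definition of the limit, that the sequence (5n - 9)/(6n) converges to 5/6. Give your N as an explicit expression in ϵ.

N = (3/2)/ϵ

Let ϵ > 0. For n ≥ 1, |(5n - 9)/(6n) − (5/6)| = |-54|/(6(6n)) = 54/(6(6n)).
Since 6n ≥ 6n for n ≥ 1, this is ≤ 54/(6·6n) = (3/2)/n.
So |(5n - 9)/(6n) − (5/6)| < ϵ whenever n > (3/2)/ϵ.
Take N = (3/2)/ϵ. If n > N then |(5n - 9)/(6n) − (5/6)| ≤ (3/2)/n < ϵ.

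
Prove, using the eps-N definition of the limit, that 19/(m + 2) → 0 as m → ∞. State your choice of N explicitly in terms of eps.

Fix eps > 0. For m ≥ 1, |19/(m + 2) − 0| = 19/(m + 2) ≤ 19/m.
We need 19/m < eps, i.e. m > 19/eps.
Take N = 19/eps. If m > N then |19/(m + 2)| ≤ 19/m < eps.

N = 19/eps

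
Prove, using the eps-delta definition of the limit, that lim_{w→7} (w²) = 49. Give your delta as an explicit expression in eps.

delta = min(1, eps/15)

Fix eps > 0. We seek delta > 0 with 0 < |w − 7| < delta ⇒ |w² − 49| < eps.
Factor: w² − 49 = (w − 7)(w + 7), so |w² − 49| = |w − 7|·|w + 7|.
Restrict delta ≤ 1. Then |w − 7| < 1 gives |w| < 8, so by the triangle inequality |w + 7| ≤ 8 + 7 = 15.
Hence |w² − 49| ≤ 15|w − 7|, which is < eps once |w − 7| < eps/15.
Take delta = min(1, eps/15). If 0 < |w − 7| < delta then both bounds hold and |w² − 49| ≤ 15|w − 7| < 15·(eps/15) = eps.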